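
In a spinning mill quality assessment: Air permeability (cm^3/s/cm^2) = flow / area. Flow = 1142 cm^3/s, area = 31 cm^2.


Formula: Air Permeability = Airflow / Test Area
AP = 1142 cm^3/s / 31 cm^2
AP = 36.8 cm^3/s/cm^2

36.8 cm^3/s/cm^2


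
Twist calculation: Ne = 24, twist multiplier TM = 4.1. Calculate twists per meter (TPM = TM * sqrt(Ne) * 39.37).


Formula: TPM = TM * sqrt(Ne) * 39.37
Step 1: sqrt(Ne) = sqrt(24) = 4.899
Step 2: TM * sqrt(Ne) = 4.1 * 4.899 = 20.0859
Step 3: TPM = 20.0859 * 39.37 = 791 twists/m

791 twists/m


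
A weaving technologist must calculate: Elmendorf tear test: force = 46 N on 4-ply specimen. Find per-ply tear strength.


Formula: Per-ply strength = Total force / Number of plies
Per-ply = 46 N / 4
Per-ply = 11.5 N

11.5 N


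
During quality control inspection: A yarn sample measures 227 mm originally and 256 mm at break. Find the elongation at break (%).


Formula: Elongation (%) = ((L_break - L0) / L0) * 100
Step 1: Extension = 256 - 227 = 29 mm
Step 2: Elongation = (29 / 227) * 100
Step 3: Elongation = 0.127753 * 100 = 12.7753% ≈ 12.8%

12.8%


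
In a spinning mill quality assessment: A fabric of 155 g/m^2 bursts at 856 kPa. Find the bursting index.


Formula: Bursting Index = Bursting Strength / Fabric GSM
BI = 856 kPa / 155 g/m^2
BI = 5.523 kPa/(g/m^2)

5.523 kPa/(g/m^2)


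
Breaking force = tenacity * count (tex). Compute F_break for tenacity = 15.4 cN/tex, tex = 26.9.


Formula: Breaking force = Tenacity * Linear density
F = 15.4 cN/tex * 26.9 tex
F = 414.26 cN

414.26 cN


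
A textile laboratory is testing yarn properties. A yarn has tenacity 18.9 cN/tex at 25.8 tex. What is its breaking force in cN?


Formula: Breaking force = Tenacity * Linear density
F = 18.9 cN/tex * 25.8 tex
F = 487.62 cN

487.62 cN


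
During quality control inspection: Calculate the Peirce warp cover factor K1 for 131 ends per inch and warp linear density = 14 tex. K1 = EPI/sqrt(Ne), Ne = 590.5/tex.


Formula: K1 = EPI / sqrt(Ne), with Ne = 590.5 / tex_warp
Step 1: Ne = 590.5 / 14 = 42.179
Step 2: sqrt(Ne) = sqrt(42.179) = 6.4945
Step 3: K1 = 131 / 6.4945 = 20.2

20.2


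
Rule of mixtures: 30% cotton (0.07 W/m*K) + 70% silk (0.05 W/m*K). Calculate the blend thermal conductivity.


Formula: Blend property = (fraction_A * property_A) + (fraction_B * property_B)
Step 1: Contribution A = 30/100 * 0.07 W/m*K = 0.021 W/m*K
Step 2: Contribution B = 70/100 * 0.05 W/m*K = 0.035 W/m*K
Step 3: Blend thermal conductivity = 0.021 + 0.035 = 0.056 W/m*K

0.056 W/m*K


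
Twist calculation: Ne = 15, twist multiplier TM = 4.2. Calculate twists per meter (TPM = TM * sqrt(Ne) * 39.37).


Formula: TPM = TM * sqrt(Ne) * 39.37
Step 1: sqrt(Ne) = sqrt(15) = 3.873
Step 2: TM * sqrt(Ne) = 4.2 * 3.873 = 16.2666
Step 3: TPM = 16.2666 * 39.37 = 640 twists/m

640 twists/m


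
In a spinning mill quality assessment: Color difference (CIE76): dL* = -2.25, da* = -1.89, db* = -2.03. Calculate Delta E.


Formula: Delta E = sqrt(dL*^2 + da*^2 + db*^2)
Step 1: dL*^2 = (-2.25)^2 = 5.0625
Step 2: da*^2 = (-1.89)^2 = 3.5721
Step 3: db*^2 = (-2.03)^2 = 4.1209
Step 4: Sum = 5.0625 + 3.5721 + 4.1209 = 12.7555
Step 5: Delta E = sqrt(12.7555) = 3.57

3.57 Delta E


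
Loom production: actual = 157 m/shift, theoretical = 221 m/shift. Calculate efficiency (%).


Formula: Efficiency% = (Actual output / Theoretical output) * 100
Efficiency% = (157 / 221) * 100
Efficiency% = 0.710407 * 100 = 71.0407% ≈ 71.0%

71.0%


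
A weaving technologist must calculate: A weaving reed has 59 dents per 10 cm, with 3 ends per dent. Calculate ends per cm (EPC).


Formula: EPC = (dents per 10 cm * ends per dent) / 10
Step 1: Total ends per 10 cm = 59 * 3 = 177
Step 2: EPC = 177 / 10 = 17.7 ends/cm

17.7 ends/cm


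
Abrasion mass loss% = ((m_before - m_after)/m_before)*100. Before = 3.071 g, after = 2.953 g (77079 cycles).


Formula: Mass loss% = ((m_before - m_after) / m_before) * 100
Step 1: Mass loss = 3.071 - 2.953 = 0.118 g
Step 2: Ratio = 0.118 / 3.071 = 0.038424
Step 3: Mass loss% = 0.038424 * 100 = 3.8424% ≈ 3.84%

3.84%


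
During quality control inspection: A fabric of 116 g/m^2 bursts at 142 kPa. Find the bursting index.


Formula: Bursting Index = Bursting Strength / Fabric GSM
BI = 142 kPa / 116 g/m^2
BI = 1.224 kPa/(g/m^2)

1.224 kPa/(g/m^2)


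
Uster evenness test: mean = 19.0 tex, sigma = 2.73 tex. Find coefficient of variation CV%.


Formula: CV% = (standard deviation / mean) * 100
Step 1: Ratio = 2.73 / 19.0 = 0.143684
Step 2: CV% = 0.143684 * 100 = 14.3684% ≈ 14.4%

14.4%


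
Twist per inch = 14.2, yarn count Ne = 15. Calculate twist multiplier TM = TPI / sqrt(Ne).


Formula: TM = TPI / sqrt(Ne)
Step 1: sqrt(Ne) = sqrt(15) = 3.873
Step 2: TM = 14.2 / 3.873 = 3.67

3.67 TM


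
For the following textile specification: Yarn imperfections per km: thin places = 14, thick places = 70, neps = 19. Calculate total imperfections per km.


Formula: Total = thin places + thick places + neps
Total = 14 + 70 + 19
Total = 103 imperfections/km

103 imperfections/km


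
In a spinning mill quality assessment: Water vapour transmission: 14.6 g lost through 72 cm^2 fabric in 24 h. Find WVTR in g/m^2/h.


Formula: WVTR = mass_loss / (area * time)
Step 1: Convert area: 72 cm^2 = 0.0072 m^2
Step 2: WVTR = 14.6 g / (0.0072 m^2 * 24 h)
Step 3: WVTR = 14.6 / 0.1728 = 84.5 g/m^2/h

84.5 g/m^2/h


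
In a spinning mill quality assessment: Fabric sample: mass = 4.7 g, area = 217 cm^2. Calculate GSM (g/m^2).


Formula: GSM = mass_g / area_m2
Step 1: Convert area: 217 cm^2 = 217 / 10000 = 0.0217 m^2
Step 2: GSM = 4.7 g / 0.0217 m^2 = 216.6 g/m^2

216.6 g/m^2


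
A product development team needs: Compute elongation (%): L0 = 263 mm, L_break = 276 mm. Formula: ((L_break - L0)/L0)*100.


Formula: Elongation (%) = ((L_break - L0) / L0) * 100
Step 1: Extension = 276 - 263 = 13 mm
Step 2: Elongation = (13 / 263) * 100
Step 3: Elongation = 0.04943 * 100 = 4.943% ≈ 4.9%

4.9%


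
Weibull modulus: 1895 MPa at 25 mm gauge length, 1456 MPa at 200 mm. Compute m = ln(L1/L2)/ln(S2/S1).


Formula: m = ln(L1/L2) / ln(S2/S1)
Step 1: ln(L1/L2) = ln(25/200) = -2.07944
Step 2: S2/S1 = 1456/1895 = 0.76834
Step 3: ln(S2/S1) = ln(0.76834) = -0.26352
Step 4: m = -2.07944 / -0.26352 = 7.89

7.89 (Weibull m)


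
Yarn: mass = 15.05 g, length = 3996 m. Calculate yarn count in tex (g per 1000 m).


Formula: Tex = (mass_g / length_m) * 1000
Substituting: Tex = (15.05 / 3996) * 1000
Intermediate: 15.05 / 3996 = 0.00376627 g/m
Tex = 0.00376627 * 1000 = 3.77 tex

3.77 tex


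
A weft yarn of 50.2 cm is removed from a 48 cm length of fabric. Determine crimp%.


Formula: Crimp% = ((L_yarn - L_fabric) / L_fabric) * 100
Step 1: Extension = 50.2 - 48 = 2.2 cm
Step 2: Crimp% = (2.2 / 48) * 100
Step 3: Crimp% = 0.045833 * 100 = 4.5833% ≈ 4.6%

4.6%


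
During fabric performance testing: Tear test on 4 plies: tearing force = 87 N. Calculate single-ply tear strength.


Formula: Per-ply strength = Total force / Number of plies
Per-ply = 87 N / 4
Per-ply = 21.75 N

21.75 N


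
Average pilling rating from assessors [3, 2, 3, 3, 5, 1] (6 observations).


Formula: Mean = sum / count
Sum = 3 + 2 + 3 + 3 + 5 + 1 = 17
Mean = 17 / 6 = 2.8

2.8


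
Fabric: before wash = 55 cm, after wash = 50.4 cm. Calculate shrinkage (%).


Formula: Shrinkage% = ((L_before - L_after) / L_before) * 100
Step 1: Shrinkage = 55 - 50.4 = 4.6 cm
Step 2: Shrinkage% = (4.6 / 55) * 100
Step 3: Shrinkage% = 0.083636 * 100 = 8.3636% ≈ 8.4%

8.4%


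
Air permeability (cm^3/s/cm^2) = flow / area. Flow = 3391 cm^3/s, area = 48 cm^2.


Formula: Air Permeability = Airflow / Test Area
AP = 3391 cm^3/s / 48 cm^2
AP = 70.6 cm^3/s/cm^2

70.6 cm^3/s/cm^2


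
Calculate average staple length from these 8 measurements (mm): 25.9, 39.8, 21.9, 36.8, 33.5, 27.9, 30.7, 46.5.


Formula: Mean = sum of lengths / count
Sum = 25.9 + 39.8 + 21.9 + 36.8 + 33.5 + 27.9 + 30.7 + 46.5
Sum = 263.0 mm
Mean = 263.0 / 8 = 32.88 mm

32.88 mm


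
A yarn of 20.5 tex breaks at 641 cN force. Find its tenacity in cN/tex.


Formula: Tenacity = Breaking force / Linear density
Tenacity = 641 cN / 20.5 tex
Tenacity = 31.27 cN/tex

31.27 cN/tex


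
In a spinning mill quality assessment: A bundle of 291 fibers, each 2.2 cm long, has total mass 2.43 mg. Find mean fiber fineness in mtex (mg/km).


Formula: fineness (mtex) = mass (mg) / total length (km) = (mass_mg / total_length_m) * 1000
Step 1: Convert fiber length: 2.2 cm = 0.022 m
Step 2: Total fiber length = 291 * 0.022 = 6.402 m
Step 3: Linear density = 2.43 mg / 6.402 m = 0.3796 mg/m
Step 4: fineness = 0.3796 * 1000 = 379.6 mtex

379.6 mtex


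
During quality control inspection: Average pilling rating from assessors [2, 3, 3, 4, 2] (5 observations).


Formula: Mean = sum / count
Sum = 2 + 3 + 3 + 4 + 2 = 14
Mean = 14 / 5 = 2.8

2.8


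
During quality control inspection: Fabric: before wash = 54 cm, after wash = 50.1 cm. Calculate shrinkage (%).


Formula: Shrinkage% = ((L_before - L_after) / L_before) * 100
Step 1: Shrinkage = 54 - 50.1 = 3.9 cm
Step 2: Shrinkage% = (3.9 / 54) * 100
Step 3: Shrinkage% = 0.072222 * 100 = 7.2222% ≈ 7.2%

7.2%


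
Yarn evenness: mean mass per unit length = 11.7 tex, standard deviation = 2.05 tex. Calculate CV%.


Formula: CV% = (standard deviation / mean) * 100
Step 1: Ratio = 2.05 / 11.7 = 0.175214
Step 2: CV% = 0.175214 * 100 = 17.5214% ≈ 17.5%

17.5%


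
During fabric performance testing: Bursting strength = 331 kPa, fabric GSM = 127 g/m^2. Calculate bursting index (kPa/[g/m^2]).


Formula: Bursting Index = Bursting Strength / Fabric GSM
BI = 331 kPa / 127 g/m^2
BI = 2.606 kPa/(g/m^2)

2.606 kPa/(g/m^2)


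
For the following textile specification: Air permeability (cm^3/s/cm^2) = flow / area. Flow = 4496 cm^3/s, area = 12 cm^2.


Formula: Air Permeability = Airflow / Test Area
AP = 4496 cm^3/s / 12 cm^2
AP = 374.7 cm^3/s/cm^2

374.7 cm^3/s/cm^2


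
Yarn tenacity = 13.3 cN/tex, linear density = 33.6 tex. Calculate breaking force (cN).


Formula: Breaking force = Tenacity * Linear density
F = 13.3 cN/tex * 33.6 tex
F = 446.88 cN

446.88 cN


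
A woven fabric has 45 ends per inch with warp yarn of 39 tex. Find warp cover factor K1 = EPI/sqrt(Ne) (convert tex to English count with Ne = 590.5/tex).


Formula: K1 = EPI / sqrt(Ne), with Ne = 590.5 / tex_warp
Step 1: Ne = 590.5 / 39 = 15.141
Step 2: sqrt(Ne) = sqrt(15.141) = 3.8911
Step 3: K1 = 45 / 3.8911 = 11.6

11.6


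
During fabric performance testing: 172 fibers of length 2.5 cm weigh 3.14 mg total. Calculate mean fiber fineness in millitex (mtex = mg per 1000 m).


Formula: fineness (mtex) = mass (mg) / total length (km) = (mass_mg / total_length_m) * 1000
Step 1: Convert fiber length: 2.5 cm = 0.025 m
Step 2: Total fiber length = 172 * 0.025 = 4.3 m
Step 3: Linear density = 3.14 mg / 4.3 m = 0.7302 mg/m
Step 4: fineness = 0.7302 * 1000 = 730.2 mtex

730.2 mtex


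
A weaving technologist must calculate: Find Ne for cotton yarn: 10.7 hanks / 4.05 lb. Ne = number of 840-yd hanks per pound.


Formula: Ne = hanks / mass_lb
Substituting: Ne = 10.7 / 4.05
Ne = 2.6

2.6 Ne


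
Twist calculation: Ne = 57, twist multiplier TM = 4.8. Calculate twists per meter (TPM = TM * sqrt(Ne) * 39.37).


Formula: TPM = TM * sqrt(Ne) * 39.37
Step 1: sqrt(Ne) = sqrt(57) = 7.5498
Step 2: TM * sqrt(Ne) = 4.8 * 7.5498 = 36.239
Step 3: TPM = 36.239 * 39.37 = 1427 twists/m

1427 twists/m


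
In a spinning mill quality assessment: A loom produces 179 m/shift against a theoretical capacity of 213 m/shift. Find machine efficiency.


Formula: Efficiency% = (Actual output / Theoretical output) * 100
Efficiency% = (179 / 213) * 100
Efficiency% = 0.840376 * 100 = 84.0376% ≈ 84.0%

84.0%


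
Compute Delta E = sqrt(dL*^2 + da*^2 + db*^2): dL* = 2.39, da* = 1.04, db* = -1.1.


Formula: Delta E = sqrt(dL*^2 + da*^2 + db*^2)
Step 1: dL*^2 = 2.39^2 = 5.7121
Step 2: da*^2 = 1.04^2 = 1.0816
Step 3: db*^2 = (-1.1)^2 = 1.21
Step 4: Sum = 5.7121 + 1.0816 + 1.21 = 8.0037
Step 5: Delta E = sqrt(8.0037) = 2.83

2.83 Delta E


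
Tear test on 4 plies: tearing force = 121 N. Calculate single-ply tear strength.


Formula: Per-ply strength = Total force / Number of plies
Per-ply = 121 N / 4
Per-ply = 30.25 N

30.25 N


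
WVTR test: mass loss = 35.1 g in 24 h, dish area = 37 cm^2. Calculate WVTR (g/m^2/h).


Formula: WVTR = mass_loss / (area * time)
Step 1: Convert area: 37 cm^2 = 0.0037 m^2
Step 2: WVTR = 35.1 g / (0.0037 m^2 * 24 h)
Step 3: WVTR = 35.1 / 0.0888 = 395.3 g/m^2/h

395.3 g/m^2/h


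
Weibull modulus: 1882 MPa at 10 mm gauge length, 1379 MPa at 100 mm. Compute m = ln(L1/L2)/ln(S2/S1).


Formula: m = ln(L1/L2) / ln(S2/S1)
Step 1: ln(L1/L2) = ln(10/100) = -2.30259
Step 2: S2/S1 = 1379/1882 = 0.73273
Step 3: ln(S2/S1) = ln(0.73273) = -0.31098
Step 4: m = -2.30259 / -0.31098 = 7.40

7.40 (Weibull m)


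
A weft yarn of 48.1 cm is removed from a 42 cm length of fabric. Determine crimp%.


Formula: Crimp% = ((L_yarn - L_fabric) / L_fabric) * 100
Step 1: Extension = 48.1 - 42 = 6.1 cm
Step 2: Crimp% = (6.1 / 42) * 100
Step 3: Crimp% = 0.145238 * 100 = 14.5238% ≈ 14.5%

14.5%


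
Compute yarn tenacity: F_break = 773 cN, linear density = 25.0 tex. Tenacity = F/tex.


Formula: Tenacity = Breaking force / Linear density
Tenacity = 773 cN / 25.0 tex
Tenacity = 30.92 cN/tex

30.92 cN/tex


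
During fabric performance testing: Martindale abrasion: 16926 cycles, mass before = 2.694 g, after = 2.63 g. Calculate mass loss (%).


Formula: Mass loss% = ((m_before - m_after) / m_before) * 100
Step 1: Mass loss = 2.694 - 2.63 = 0.064 g
Step 2: Ratio = 0.064 / 2.694 = 0.0237565
Step 3: Mass loss% = 0.0237565 * 100 = 2.37565% ≈ 2.38%

2.38%


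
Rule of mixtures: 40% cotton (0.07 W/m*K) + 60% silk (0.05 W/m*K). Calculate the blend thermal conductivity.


Formula: Blend property = (fraction_A * property_A) + (fraction_B * property_B)
Step 1: Contribution A = 40/100 * 0.07 W/m*K = 0.028 W/m*K
Step 2: Contribution B = 60/100 * 0.05 W/m*K = 0.03 W/m*K
Step 3: Blend thermal conductivity = 0.028 + 0.03 = 0.058 W/m*K

0.058 W/m*K


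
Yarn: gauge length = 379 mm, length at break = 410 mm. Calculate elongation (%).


Formula: Elongation (%) = ((L_break - L0) / L0) * 100
Step 1: Extension = 410 - 379 = 31 mm
Step 2: Elongation = (31 / 379) * 100
Step 3: Elongation = 0.081794 * 100 = 8.1794% ≈ 8.2%

8.2%


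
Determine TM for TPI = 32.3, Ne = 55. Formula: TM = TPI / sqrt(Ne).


Formula: TM = TPI / sqrt(Ne)
Step 1: sqrt(Ne) = sqrt(55) = 7.4162
Step 2: TM = 32.3 / 7.4162 = 4.36

4.36 TM


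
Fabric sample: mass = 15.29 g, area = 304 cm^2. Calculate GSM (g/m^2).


Formula: GSM = mass_g / area_m2
Step 1: Convert area: 304 cm^2 = 304 / 10000 = 0.0304 m^2
Step 2: GSM = 15.29 g / 0.0304 m^2 = 503.0 g/m^2

503.0 g/m^2


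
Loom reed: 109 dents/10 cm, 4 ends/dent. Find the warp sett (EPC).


Formula: EPC = (dents per 10 cm * ends per dent) / 10
Step 1: Total ends per 10 cm = 109 * 4 = 436
Step 2: EPC = 436 / 10 = 43.6 ends/cm

43.6 ends/cm


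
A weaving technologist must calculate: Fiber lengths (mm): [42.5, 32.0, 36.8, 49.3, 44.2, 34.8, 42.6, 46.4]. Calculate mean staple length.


Formula: Mean = sum of lengths / count
Sum = 42.5 + 32.0 + 36.8 + 49.3 + 44.2 + 34.8 + 42.6 + 46.4
Sum = 328.6 mm
Mean = 328.6 / 8 = 41.08 mm

41.08 mm


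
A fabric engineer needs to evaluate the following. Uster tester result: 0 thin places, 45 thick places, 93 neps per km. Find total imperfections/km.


Formula: Total = thin places + thick places + neps
Total = 0 + 45 + 93
Total = 138 imperfections/km

138 imperfections/km


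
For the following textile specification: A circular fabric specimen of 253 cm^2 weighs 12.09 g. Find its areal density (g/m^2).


Formula: GSM = mass_g / area_m2
Step 1: Convert area: 253 cm^2 = 253 / 10000 = 0.0253 m^2
Step 2: GSM = 12.09 g / 0.0253 m^2 = 477.9 g/m^2

477.9 g/m^2


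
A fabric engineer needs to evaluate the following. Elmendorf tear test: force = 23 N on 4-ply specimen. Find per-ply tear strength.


Formula: Per-ply strength = Total force / Number of plies
Per-ply = 23 N / 4
Per-ply = 5.75 N

5.75 N


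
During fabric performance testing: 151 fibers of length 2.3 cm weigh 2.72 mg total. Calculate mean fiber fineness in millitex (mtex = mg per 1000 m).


Formula: fineness (mtex) = mass (mg) / total length (km) = (mass_mg / total_length_m) * 1000
Step 1: Convert fiber length: 2.3 cm = 0.023 m
Step 2: Total fiber length = 151 * 0.023 = 3.473 m
Step 3: Linear density = 2.72 mg / 3.473 m = 0.7832 mg/m
Step 4: fineness = 0.7832 * 1000 = 783.2 mtex

783.2 mtex


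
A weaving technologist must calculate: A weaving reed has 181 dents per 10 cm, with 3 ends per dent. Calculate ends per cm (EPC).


Formula: EPC = (dents per 10 cm * ends per dent) / 10
Step 1: Total ends per 10 cm = 181 * 3 = 543
Step 2: EPC = 543 / 10 = 54.3 ends/cm

54.3 ends/cm


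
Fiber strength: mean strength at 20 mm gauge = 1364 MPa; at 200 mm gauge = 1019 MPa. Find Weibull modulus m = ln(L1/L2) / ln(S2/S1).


Formula: m = ln(L1/L2) / ln(S2/S1)
Step 1: ln(L1/L2) = ln(20/200) = -2.30259
Step 2: S2/S1 = 1019/1364 = 0.74707
Step 3: ln(S2/S1) = ln(0.74707) = -0.29160
Step 4: m = -2.30259 / -0.29160 = 7.90

7.90 (Weibull m)


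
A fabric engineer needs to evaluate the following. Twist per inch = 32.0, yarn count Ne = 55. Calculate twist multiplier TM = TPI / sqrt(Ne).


Formula: TM = TPI / sqrt(Ne)
Step 1: sqrt(Ne) = sqrt(55) = 7.4162
Step 2: TM = 32.0 / 7.4162 = 4.31

4.31 TM


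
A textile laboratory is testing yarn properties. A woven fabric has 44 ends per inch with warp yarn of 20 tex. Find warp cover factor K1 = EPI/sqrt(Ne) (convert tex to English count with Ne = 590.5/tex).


Formula: K1 = EPI / sqrt(Ne), with Ne = 590.5 / tex_warp
Step 1: Ne = 590.5 / 20 = 29.525
Step 2: sqrt(Ne) = sqrt(29.525) = 5.4337
Step 3: K1 = 44 / 5.4337 = 8.1

8.1


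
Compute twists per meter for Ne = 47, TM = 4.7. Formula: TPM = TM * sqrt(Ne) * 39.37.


Formula: TPM = TM * sqrt(Ne) * 39.37
Step 1: sqrt(Ne) = sqrt(47) = 6.8557
Step 2: TM * sqrt(Ne) = 4.7 * 6.8557 = 32.2218
Step 3: TPM = 32.2218 * 39.37 = 1269 twists/m

1269 twists/m


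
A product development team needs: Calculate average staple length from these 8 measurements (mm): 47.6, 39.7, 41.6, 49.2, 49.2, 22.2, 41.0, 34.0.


Formula: Mean = sum of lengths / count
Sum = 47.6 + 39.7 + 41.6 + 49.2 + 49.2 + 22.2 + 41.0 + 34.0
Sum = 324.5 mm
Mean = 324.5 / 8 = 40.56 mm

40.56 mm


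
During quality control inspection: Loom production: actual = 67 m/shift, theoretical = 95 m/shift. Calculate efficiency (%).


Formula: Efficiency% = (Actual output / Theoretical output) * 100
Efficiency% = (67 / 95) * 100
Efficiency% = 0.705263 * 100 = 70.5263% ≈ 70.5%

70.5%


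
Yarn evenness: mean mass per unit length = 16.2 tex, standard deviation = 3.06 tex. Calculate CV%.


Formula: CV% = (standard deviation / mean) * 100
Step 1: Ratio = 3.06 / 16.2 = 0.188889
Step 2: CV% = 0.188889 * 100 = 18.8889% ≈ 18.9%

18.9%


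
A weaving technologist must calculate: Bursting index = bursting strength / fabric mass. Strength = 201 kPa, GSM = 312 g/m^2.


Formula: Bursting Index = Bursting Strength / Fabric GSM
BI = 201 kPa / 312 g/m^2
BI = 0.644 kPa/(g/m^2)

0.644 kPa/(g/m^2)


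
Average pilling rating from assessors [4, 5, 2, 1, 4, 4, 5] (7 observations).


Formula: Mean = sum / count
Sum = 4 + 5 + 2 + 1 + 4 + 4 + 5 = 25
Mean = 25 / 7 = 3.6

3.6


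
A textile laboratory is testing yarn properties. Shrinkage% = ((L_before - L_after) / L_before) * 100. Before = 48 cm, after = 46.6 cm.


Formula: Shrinkage% = ((L_before - L_after) / L_before) * 100
Step 1: Shrinkage = 48 - 46.6 = 1.4 cm
Step 2: Shrinkage% = (1.4 / 48) * 100
Step 3: Shrinkage% = 0.029167 * 100 = 2.9167% ≈ 2.9%

2.9%


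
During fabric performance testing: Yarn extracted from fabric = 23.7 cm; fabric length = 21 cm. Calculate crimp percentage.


Formula: Crimp% = ((L_yarn - L_fabric) / L_fabric) * 100
Step 1: Extension = 23.7 - 21 = 2.7 cm
Step 2: Crimp% = (2.7 / 21) * 100
Step 3: Crimp% = 0.128571 * 100 = 12.8571% ≈ 12.9%

12.9%


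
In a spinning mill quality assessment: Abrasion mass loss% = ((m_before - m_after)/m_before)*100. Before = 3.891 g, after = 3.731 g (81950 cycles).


Formula: Mass loss% = ((m_before - m_after) / m_before) * 100
Step 1: Mass loss = 3.891 - 3.731 = 0.16 g
Step 2: Ratio = 0.16 / 3.891 = 0.0411205
Step 3: Mass loss% = 0.0411205 * 100 = 4.11205% ≈ 4.11%

4.11%


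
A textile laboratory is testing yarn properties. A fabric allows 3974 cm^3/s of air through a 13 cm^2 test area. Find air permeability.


Formula: Air Permeability = Airflow / Test Area
AP = 3974 cm^3/s / 13 cm^2
AP = 305.7 cm^3/s/cm^2

305.7 cm^3/s/cm^2


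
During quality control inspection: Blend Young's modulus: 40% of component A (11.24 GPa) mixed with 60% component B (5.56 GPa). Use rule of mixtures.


Formula: Blend property = (fraction_A * property_A) + (fraction_B * property_B)
Step 1: Contribution A = 40/100 * 11.24 GPa = 4.496 GPa
Step 2: Contribution B = 60/100 * 5.56 GPa = 3.336 GPa
Step 3: Blend Young's modulus = 4.496 + 3.336 = 7.832 GPa

7.832 GPa


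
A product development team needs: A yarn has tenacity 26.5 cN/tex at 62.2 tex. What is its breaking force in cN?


Formula: Breaking force = Tenacity * Linear density
F = 26.5 cN/tex * 62.2 tex
F = 1648.30 cN

1648.30 cN


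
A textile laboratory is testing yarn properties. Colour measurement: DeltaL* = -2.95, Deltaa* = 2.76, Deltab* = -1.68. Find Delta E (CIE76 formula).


Formula: Delta E = sqrt(dL*^2 + da*^2 + db*^2)
Step 1: dL*^2 = (-2.95)^2 = 8.7025
Step 2: da*^2 = 2.76^2 = 7.6176
Step 3: db*^2 = (-1.68)^2 = 2.8224
Step 4: Sum = 8.7025 + 7.6176 + 2.8224 = 19.1425
Step 5: Delta E = sqrt(19.1425) = 4.38

4.38 Delta E


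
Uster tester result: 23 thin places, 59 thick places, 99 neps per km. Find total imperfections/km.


Formula: Total = thin places + thick places + neps
Total = 23 + 59 + 99
Total = 181 imperfections/km

181 imperfections/km


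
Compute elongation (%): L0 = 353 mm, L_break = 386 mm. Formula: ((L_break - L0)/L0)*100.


Formula: Elongation (%) = ((L_break - L0) / L0) * 100
Step 1: Extension = 386 - 353 = 33 mm
Step 2: Elongation = (33 / 353) * 100
Step 3: Elongation = 0.093484 * 100 = 9.3484% ≈ 9.3%

9.3%


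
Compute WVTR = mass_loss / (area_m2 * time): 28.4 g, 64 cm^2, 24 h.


Formula: WVTR = mass_loss / (area * time)
Step 1: Convert area: 64 cm^2 = 0.0064 m^2
Step 2: WVTR = 28.4 g / (0.0064 m^2 * 24 h)
Step 3: WVTR = 28.4 / 0.1536 = 184.9 g/m^2/h

184.9 g/m^2/h


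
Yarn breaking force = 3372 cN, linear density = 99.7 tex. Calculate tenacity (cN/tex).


Formula: Tenacity = Breaking force / Linear density
Tenacity = 3372 cN / 99.7 tex
Tenacity = 33.82 cN/tex

33.82 cN/tex


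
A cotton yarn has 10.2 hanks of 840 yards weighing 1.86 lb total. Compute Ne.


Formula: Ne = hanks / mass_lb
Substituting: Ne = 10.2 / 1.86
Ne = 5.5

5.5 Ne


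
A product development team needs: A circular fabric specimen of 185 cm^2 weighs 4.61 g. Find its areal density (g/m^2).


Formula: GSM = mass_g / area_m2
Step 1: Convert area: 185 cm^2 = 185 / 10000 = 0.0185 m^2
Step 2: GSM = 4.61 g / 0.0185 m^2 = 249.2 g/m^2

249.2 g/m^2


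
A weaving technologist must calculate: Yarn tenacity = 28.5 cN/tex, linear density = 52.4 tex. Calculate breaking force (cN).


Formula: Breaking force = Tenacity * Linear density
F = 28.5 cN/tex * 52.4 tex
F = 1493.40 cN

1493.40 cN


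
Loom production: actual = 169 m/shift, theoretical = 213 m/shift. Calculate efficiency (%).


Formula: Efficiency% = (Actual output / Theoretical output) * 100
Efficiency% = (169 / 213) * 100
Efficiency% = 0.793427 * 100 = 79.3427% ≈ 79.3%

79.3%


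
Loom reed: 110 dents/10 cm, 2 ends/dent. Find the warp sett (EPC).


Formula: EPC = (dents per 10 cm * ends per dent) / 10
Step 1: Total ends per 10 cm = 110 * 2 = 220
Step 2: EPC = 220 / 10 = 22.0 ends/cm

22.0 ends/cm


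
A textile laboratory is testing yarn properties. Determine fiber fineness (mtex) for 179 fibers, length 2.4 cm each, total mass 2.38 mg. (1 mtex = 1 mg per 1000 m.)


Formula: fineness (mtex) = mass (mg) / total length (km) = (mass_mg / total_length_m) * 1000
Step 1: Convert fiber length: 2.4 cm = 0.024 m
Step 2: Total fiber length = 179 * 0.024 = 4.296 m
Step 3: Linear density = 2.38 mg / 4.296 m = 0.5540 mg/m
Step 4: fineness = 0.5540 * 1000 = 554.0 mtex

554.0 mtex


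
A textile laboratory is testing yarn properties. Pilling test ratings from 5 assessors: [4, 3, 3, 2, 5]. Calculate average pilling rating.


Formula: Mean = sum / count
Sum = 4 + 3 + 3 + 2 + 5 = 17
Mean = 17 / 5 = 3.4

3.4


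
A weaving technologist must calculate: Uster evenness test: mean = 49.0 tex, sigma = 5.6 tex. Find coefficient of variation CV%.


Formula: CV% = (standard deviation / mean) * 100
Step 1: Ratio = 5.6 / 49.0 = 0.114286
Step 2: CV% = 0.114286 * 100 = 11.4286% ≈ 11.4%

11.4%


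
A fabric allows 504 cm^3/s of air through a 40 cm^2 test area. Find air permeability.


Formula: Air Permeability = Airflow / Test Area
AP = 504 cm^3/s / 40 cm^2
AP = 12.6 cm^3/s/cm^2

12.6 cm^3/s/cm^2


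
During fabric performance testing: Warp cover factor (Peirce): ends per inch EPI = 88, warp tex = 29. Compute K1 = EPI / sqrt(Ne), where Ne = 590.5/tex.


Formula: K1 = EPI / sqrt(Ne), with Ne = 590.5 / tex_warp
Step 1: Ne = 590.5 / 29 = 20.362
Step 2: sqrt(Ne) = sqrt(20.362) = 4.5124
Step 3: K1 = 88 / 4.5124 = 19.5

19.5


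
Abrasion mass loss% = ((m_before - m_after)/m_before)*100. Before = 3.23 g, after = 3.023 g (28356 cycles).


Formula: Mass loss% = ((m_before - m_after) / m_before) * 100
Step 1: Mass loss = 3.23 - 3.023 = 0.207 g
Step 2: Ratio = 0.207 / 3.23 = 0.0640867
Step 3: Mass loss% = 0.0640867 * 100 = 6.40867% ≈ 6.41%

6.41%


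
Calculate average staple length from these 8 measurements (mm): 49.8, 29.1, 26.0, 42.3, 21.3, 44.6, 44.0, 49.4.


Formula: Mean = sum of lengths / count
Sum = 49.8 + 29.1 + 26.0 + 42.3 + 21.3 + 44.6 + 44.0 + 49.4
Sum = 306.5 mm
Mean = 306.5 / 8 = 38.31 mm

38.31 mm


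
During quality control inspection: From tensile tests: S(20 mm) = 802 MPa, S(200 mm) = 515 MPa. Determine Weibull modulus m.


Formula: m = ln(L1/L2) / ln(S2/S1)
Step 1: ln(L1/L2) = ln(20/200) = -2.30259
Step 2: S2/S1 = 515/802 = 0.64214
Step 3: ln(S2/S1) = ln(0.64214) = -0.44295
Step 4: m = -2.30259 / -0.44295 = 5.20

5.20 (Weibull m)


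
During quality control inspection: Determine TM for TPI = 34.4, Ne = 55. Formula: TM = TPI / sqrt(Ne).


Formula: TM = TPI / sqrt(Ne)
Step 1: sqrt(Ne) = sqrt(55) = 7.4162
Step 2: TM = 34.4 / 7.4162 = 4.64

4.64 TM


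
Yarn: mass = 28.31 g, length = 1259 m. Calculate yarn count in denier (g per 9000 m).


Formula: den = (mass_g / length_m) * 9000
Substituting: den = (28.31 / 1259) * 9000
Intermediate: 28.31 / 1259 = 0.0224861 g/m
den = 0.0224861 * 9000 = 202.4 denier

202.4 denier


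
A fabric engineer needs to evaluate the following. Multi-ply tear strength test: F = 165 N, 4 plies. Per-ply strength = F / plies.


Formula: Per-ply strength = Total force / Number of plies
Per-ply = 165 N / 4
Per-ply = 41.25 N

41.25 N


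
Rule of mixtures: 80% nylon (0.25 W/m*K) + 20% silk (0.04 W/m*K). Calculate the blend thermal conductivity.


Formula: Blend property = (fraction_A * property_A) + (fraction_B * property_B)
Step 1: Contribution A = 80/100 * 0.25 W/m*K = 0.2 W/m*K
Step 2: Contribution B = 20/100 * 0.04 W/m*K = 0.008 W/m*K
Step 3: Blend thermal conductivity = 0.2 + 0.008 = 0.208 W/m*K

0.208 W/m*K


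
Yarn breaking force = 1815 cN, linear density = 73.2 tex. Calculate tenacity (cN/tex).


Formula: Tenacity = Breaking force / Linear density
Tenacity = 1815 cN / 73.2 tex
Tenacity = 24.80 cN/tex

24.80 cN/tex


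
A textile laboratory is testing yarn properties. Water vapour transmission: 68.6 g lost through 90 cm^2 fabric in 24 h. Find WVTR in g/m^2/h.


Formula: WVTR = mass_loss / (area * time)
Step 1: Convert area: 90 cm^2 = 0.009 m^2
Step 2: WVTR = 68.6 g / (0.009 m^2 * 24 h)
Step 3: WVTR = 68.6 / 0.216 = 317.6 g/m^2/h

317.6 g/m^2/h


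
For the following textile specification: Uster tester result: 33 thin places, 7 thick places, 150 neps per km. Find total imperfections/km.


Formula: Total = thin places + thick places + neps
Total = 33 + 7 + 150
Total = 190 imperfections/km

190 imperfections/km


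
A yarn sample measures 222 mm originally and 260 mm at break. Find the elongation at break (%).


Formula: Elongation (%) = ((L_break - L0) / L0) * 100
Step 1: Extension = 260 - 222 = 38 mm
Step 2: Elongation = (38 / 222) * 100
Step 3: Elongation = 0.171171 * 100 = 17.1171% ≈ 17.1%

17.1%


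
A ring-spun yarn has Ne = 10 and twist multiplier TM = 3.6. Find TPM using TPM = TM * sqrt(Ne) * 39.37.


Formula: TPM = TM * sqrt(Ne) * 39.37
Step 1: sqrt(Ne) = sqrt(10) = 3.1623
Step 2: TM * sqrt(Ne) = 3.6 * 3.1623 = 11.3843
Step 3: TPM = 11.3843 * 39.37 = 448 twists/m

448 twists/m


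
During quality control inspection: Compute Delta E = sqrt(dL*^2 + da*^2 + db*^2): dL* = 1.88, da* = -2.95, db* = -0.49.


Formula: Delta E = sqrt(dL*^2 + da*^2 + db*^2)
Step 1: dL*^2 = 1.88^2 = 3.5344
Step 2: da*^2 = (-2.95)^2 = 8.7025
Step 3: db*^2 = (-0.49)^2 = 0.2401
Step 4: Sum = 3.5344 + 8.7025 + 0.2401 = 12.477
Step 5: Delta E = sqrt(12.477) = 3.53

3.53 Delta E


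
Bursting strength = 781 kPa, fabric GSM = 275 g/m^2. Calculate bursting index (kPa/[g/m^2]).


Formula: Bursting Index = Bursting Strength / Fabric GSM
BI = 781 kPa / 275 g/m^2
BI = 2.840 kPa/(g/m^2)

2.840 kPa/(g/m^2)


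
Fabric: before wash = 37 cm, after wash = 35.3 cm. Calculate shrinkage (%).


Formula: Shrinkage% = ((L_before - L_after) / L_before) * 100
Step 1: Shrinkage = 37 - 35.3 = 1.7 cm
Step 2: Shrinkage% = (1.7 / 37) * 100
Step 3: Shrinkage% = 0.045946 * 100 = 4.5946% ≈ 4.6%

4.6%


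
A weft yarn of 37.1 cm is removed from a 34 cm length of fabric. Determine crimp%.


Formula: Crimp% = ((L_yarn - L_fabric) / L_fabric) * 100
Step 1: Extension = 37.1 - 34 = 3.1 cm
Step 2: Crimp% = (3.1 / 34) * 100
Step 3: Crimp% = 0.091176 * 100 = 9.1176% ≈ 9.1%

9.1%


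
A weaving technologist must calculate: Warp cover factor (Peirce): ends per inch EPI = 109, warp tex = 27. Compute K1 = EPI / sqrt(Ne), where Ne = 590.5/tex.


Formula: K1 = EPI / sqrt(Ne), with Ne = 590.5 / tex_warp
Step 1: Ne = 590.5 / 27 = 21.87
Step 2: sqrt(Ne) = sqrt(21.87) = 4.6765
Step 3: K1 = 109 / 4.6765 = 23.3

23.3


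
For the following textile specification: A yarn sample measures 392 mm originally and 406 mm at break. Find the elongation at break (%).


Formula: Elongation (%) = ((L_break - L0) / L0) * 100
Step 1: Extension = 406 - 392 = 14 mm
Step 2: Elongation = (14 / 392) * 100
Step 3: Elongation = 0.035714 * 100 = 3.5714% ≈ 3.6%

3.6%


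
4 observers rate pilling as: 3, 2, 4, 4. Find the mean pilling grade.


Formula: Mean = sum / count
Sum = 3 + 2 + 4 + 4 = 13
Mean = 13 / 4 = 3.3

3.3


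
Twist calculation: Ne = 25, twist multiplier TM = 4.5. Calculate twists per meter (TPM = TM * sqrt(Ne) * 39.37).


Formula: TPM = TM * sqrt(Ne) * 39.37
Step 1: sqrt(Ne) = sqrt(25) = 5
Step 2: TM * sqrt(Ne) = 4.5 * 5 = 22.5
Step 3: TPM = 22.5 * 39.37 = 886 twists/m

886 twists/m


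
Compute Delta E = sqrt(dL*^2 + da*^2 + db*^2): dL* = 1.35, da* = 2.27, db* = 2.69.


Formula: Delta E = sqrt(dL*^2 + da*^2 + db*^2)
Step 1: dL*^2 = 1.35^2 = 1.8225
Step 2: da*^2 = 2.27^2 = 5.1529
Step 3: db*^2 = 2.69^2 = 7.2361
Step 4: Sum = 1.8225 + 5.1529 + 7.2361 = 14.2115
Step 5: Delta E = sqrt(14.2115) = 3.77

3.77 Delta E


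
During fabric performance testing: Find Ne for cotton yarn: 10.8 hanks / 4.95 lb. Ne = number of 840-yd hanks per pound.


Formula: Ne = hanks / mass_lb
Substituting: Ne = 10.8 / 4.95
Ne = 2.2

2.2 Ne


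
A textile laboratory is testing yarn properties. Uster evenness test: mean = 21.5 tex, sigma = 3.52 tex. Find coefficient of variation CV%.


Formula: CV% = (standard deviation / mean) * 100
Step 1: Ratio = 3.52 / 21.5 = 0.163721
Step 2: CV% = 0.163721 * 100 = 16.3721% ≈ 16.4%

16.4%


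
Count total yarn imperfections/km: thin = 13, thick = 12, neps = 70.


Formula: Total = thin places + thick places + neps
Total = 13 + 12 + 70
Total = 95 imperfections/km

95 imperfections/km


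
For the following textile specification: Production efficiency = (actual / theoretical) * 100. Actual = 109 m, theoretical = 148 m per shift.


Formula: Efficiency% = (Actual output / Theoretical output) * 100
Efficiency% = (109 / 148) * 100
Efficiency% = 0.736486 * 100 = 73.6486% ≈ 73.6%

73.6%


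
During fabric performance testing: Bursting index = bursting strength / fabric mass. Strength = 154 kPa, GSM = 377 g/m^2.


Formula: Bursting Index = Bursting Strength / Fabric GSM
BI = 154 kPa / 377 g/m^2
BI = 0.408 kPa/(g/m^2)

0.408 kPa/(g/m^2)


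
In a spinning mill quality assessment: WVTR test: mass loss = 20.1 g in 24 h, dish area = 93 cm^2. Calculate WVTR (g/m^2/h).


Formula: WVTR = mass_loss / (area * time)
Step 1: Convert area: 93 cm^2 = 0.0093 m^2
Step 2: WVTR = 20.1 g / (0.0093 m^2 * 24 h)
Step 3: WVTR = 20.1 / 0.2232 = 90.1 g/m^2/h

90.1 g/m^2/h


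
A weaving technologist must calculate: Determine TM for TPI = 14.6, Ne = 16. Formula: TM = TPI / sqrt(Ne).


Formula: TM = TPI / sqrt(Ne)
Step 1: sqrt(Ne) = sqrt(16) = 4
Step 2: TM = 14.6 / 4 = 3.65

3.65 TM


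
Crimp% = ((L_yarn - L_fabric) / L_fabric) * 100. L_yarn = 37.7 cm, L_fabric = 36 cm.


Formula: Crimp% = ((L_yarn - L_fabric) / L_fabric) * 100
Step 1: Extension = 37.7 - 36 = 1.7 cm
Step 2: Crimp% = (1.7 / 36) * 100
Step 3: Crimp% = 0.047222 * 100 = 4.7222% ≈ 4.7%

4.7%


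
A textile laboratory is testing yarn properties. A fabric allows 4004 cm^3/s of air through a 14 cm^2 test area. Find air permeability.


Formula: Air Permeability = Airflow / Test Area
AP = 4004 cm^3/s / 14 cm^2
AP = 286.0 cm^3/s/cm^2

286.0 cm^3/s/cm^2


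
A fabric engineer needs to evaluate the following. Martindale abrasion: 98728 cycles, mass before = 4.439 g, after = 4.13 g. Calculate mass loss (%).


Formula: Mass loss% = ((m_before - m_after) / m_before) * 100
Step 1: Mass loss = 4.439 - 4.13 = 0.309 g
Step 2: Ratio = 0.309 / 4.439 = 0.0696103
Step 3: Mass loss% = 0.0696103 * 100 = 6.96103% ≈ 6.96%

6.96%


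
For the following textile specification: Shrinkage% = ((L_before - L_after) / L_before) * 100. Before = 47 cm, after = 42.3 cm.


Formula: Shrinkage% = ((L_before - L_after) / L_before) * 100
Step 1: Shrinkage = 47 - 42.3 = 4.7 cm
Step 2: Shrinkage% = (4.7 / 47) * 100
Step 3: Shrinkage% = 0.1 * 100 = 10.0%

10.0%


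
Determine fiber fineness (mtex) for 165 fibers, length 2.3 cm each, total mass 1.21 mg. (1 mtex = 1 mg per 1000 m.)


Formula: fineness (mtex) = mass (mg) / total length (km) = (mass_mg / total_length_m) * 1000
Step 1: Convert fiber length: 2.3 cm = 0.023 m
Step 2: Total fiber length = 165 * 0.023 = 3.795 m
Step 3: Linear density = 1.21 mg / 3.795 m = 0.3188 mg/m
Step 4: fineness = 0.3188 * 1000 = 318.8 mtex

318.8 mtex


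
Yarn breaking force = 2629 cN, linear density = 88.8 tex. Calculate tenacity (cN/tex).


Formula: Tenacity = Breaking force / Linear density
Tenacity = 2629 cN / 88.8 tex
Tenacity = 29.61 cN/tex

29.61 cN/tex


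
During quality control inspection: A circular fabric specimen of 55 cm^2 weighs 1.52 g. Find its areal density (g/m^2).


Formula: GSM = mass_g / area_m2
Step 1: Convert area: 55 cm^2 = 55 / 10000 = 0.0055 m^2
Step 2: GSM = 1.52 g / 0.0055 m^2 = 276.4 g/m^2

276.4 g/m^2


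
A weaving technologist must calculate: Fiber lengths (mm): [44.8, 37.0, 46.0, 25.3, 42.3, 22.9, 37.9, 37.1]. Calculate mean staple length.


Formula: Mean = sum of lengths / count
Sum = 44.8 + 37.0 + 46.0 + 25.3 + 42.3 + 22.9 + 37.9 + 37.1
Sum = 293.3 mm
Mean = 293.3 / 8 = 36.66 mm

36.66 mm


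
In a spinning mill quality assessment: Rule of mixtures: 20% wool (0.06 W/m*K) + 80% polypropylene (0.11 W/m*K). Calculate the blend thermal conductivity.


Formula: Blend property = (fraction_A * property_A) + (fraction_B * property_B)
Step 1: Contribution A = 20/100 * 0.06 W/m*K = 0.012 W/m*K
Step 2: Contribution B = 80/100 * 0.11 W/m*K = 0.088 W/m*K
Step 3: Blend thermal conductivity = 0.012 + 0.088 = 0.1 W/m*K

0.1 W/m*K


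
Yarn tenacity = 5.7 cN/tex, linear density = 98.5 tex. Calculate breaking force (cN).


Formula: Breaking force = Tenacity * Linear density
F = 5.7 cN/tex * 98.5 tex
F = 561.45 cN

561.45 cN


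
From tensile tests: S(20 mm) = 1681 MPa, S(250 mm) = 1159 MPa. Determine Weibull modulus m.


Formula: m = ln(L1/L2) / ln(S2/S1)
Step 1: ln(L1/L2) = ln(20/250) = -2.52573
Step 2: S2/S1 = 1159/1681 = 0.68947
Step 3: ln(S2/S1) = ln(0.68947) = -0.37183
Step 4: m = -2.52573 / -0.37183 = 6.79

6.79 (Weibull m)


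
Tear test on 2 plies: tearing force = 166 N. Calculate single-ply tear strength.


Formula: Per-ply strength = Total force / Number of plies
Per-ply = 166 N / 2
Per-ply = 83 N

83 N


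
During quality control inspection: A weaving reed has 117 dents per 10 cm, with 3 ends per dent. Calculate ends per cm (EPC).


Formula: EPC = (dents per 10 cm * ends per dent) / 10
Step 1: Total ends per 10 cm = 117 * 3 = 351
Step 2: EPC = 351 / 10 = 35.1 ends/cm

35.1 ends/cm


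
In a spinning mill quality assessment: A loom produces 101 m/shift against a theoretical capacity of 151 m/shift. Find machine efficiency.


Formula: Efficiency% = (Actual output / Theoretical output) * 100
Efficiency% = (101 / 151) * 100
Efficiency% = 0.668874 * 100 = 66.8874% ≈ 66.9%

66.9%


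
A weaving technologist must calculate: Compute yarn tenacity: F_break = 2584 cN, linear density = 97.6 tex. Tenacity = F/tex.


Formula: Tenacity = Breaking force / Linear density
Tenacity = 2584 cN / 97.6 tex
Tenacity = 26.48 cN/tex

26.48 cN/tex


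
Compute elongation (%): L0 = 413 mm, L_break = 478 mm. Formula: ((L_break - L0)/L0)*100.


Formula: Elongation (%) = ((L_break - L0) / L0) * 100
Step 1: Extension = 478 - 413 = 65 mm
Step 2: Elongation = (65 / 413) * 100
Step 3: Elongation = 0.157385 * 100 = 15.7385% ≈ 15.7%

15.7%


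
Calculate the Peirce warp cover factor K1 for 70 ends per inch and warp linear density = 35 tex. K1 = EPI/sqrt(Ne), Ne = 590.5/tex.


Formula: K1 = EPI / sqrt(Ne), with Ne = 590.5 / tex_warp
Step 1: Ne = 590.5 / 35 = 16.871
Step 2: sqrt(Ne) = sqrt(16.871) = 4.1074
Step 3: K1 = 70 / 4.1074 = 17.0

17.0


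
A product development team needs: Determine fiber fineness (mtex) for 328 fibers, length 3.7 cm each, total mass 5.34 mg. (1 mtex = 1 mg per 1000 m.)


Formula: fineness (mtex) = mass (mg) / total length (km) = (mass_mg / total_length_m) * 1000
Step 1: Convert fiber length: 3.7 cm = 0.037 m
Step 2: Total fiber length = 328 * 0.037 = 12.136 m
Step 3: Linear density = 5.34 mg / 12.136 m = 0.4400 mg/m
Step 4: fineness = 0.4400 * 1000 = 440.0 mtex

440.0 mtex


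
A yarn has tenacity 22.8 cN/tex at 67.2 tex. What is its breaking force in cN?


Formula: Breaking force = Tenacity * Linear density
F = 22.8 cN/tex * 67.2 tex
F = 1532.16 cN

1532.16 cN


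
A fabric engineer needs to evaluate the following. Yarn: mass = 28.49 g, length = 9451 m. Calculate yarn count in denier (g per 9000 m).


Formula: den = (mass_g / length_m) * 9000
Substituting: den = (28.49 / 9451) * 9000
Intermediate: 28.49 / 9451 = 0.0030145 g/m
den = 0.0030145 * 9000 = 27.1 denier

27.1 denier
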